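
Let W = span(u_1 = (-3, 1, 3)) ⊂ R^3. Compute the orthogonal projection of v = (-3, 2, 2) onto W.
proj_W(v) = (-51/19, 17/19, 51/19)

Set up U = [u_1 | ... | u_1] ∈ R^(3×1). The projector onto W = col(U) is P = U (U^T U)^(-1) U^T.
Compute U^T U =
  [19],
and U^T v = (17).
Solve U^T U · c = U^T v for the coefficients: c = (17/19). The projection is proj_W(v) = U c.
Check: (v - proj_W(v)) · u_1 = 0  (should be 0).
Result: proj_W(v) = (-51/19, 17/19, 51/19).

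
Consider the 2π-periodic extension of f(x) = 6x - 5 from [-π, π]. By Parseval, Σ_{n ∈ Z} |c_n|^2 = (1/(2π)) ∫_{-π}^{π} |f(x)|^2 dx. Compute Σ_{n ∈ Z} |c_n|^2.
Σ |c_n|^2 = 12π^2 + 25

Expand and integrate term by term over [-π, π]:
  ∫ (6x)^2 dx = 36·(2π^3/3); ∫ 2·6·(-5)·x dx = 0 (odd integrand); ∫ (-5)^2 dx = 25·2π.
So (1/(2π)) ∫_{-π}^{π} (6x - 5)^2 dx = 36π^2/3 + 25 = 12π^2 + 25.
Parseval ⇒ Σ |c_n|^2 = 12π^2 + 25.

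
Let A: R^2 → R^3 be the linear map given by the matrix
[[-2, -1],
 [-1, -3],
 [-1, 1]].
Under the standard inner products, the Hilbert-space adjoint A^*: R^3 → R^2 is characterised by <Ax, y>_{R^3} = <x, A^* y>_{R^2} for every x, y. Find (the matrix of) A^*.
A^* = A^T =
[[-2, -1, -1],
 [-1, -3, 1]]

For real matrices with standard dot products, the defining identity <Ax, y> = <x, A^* y> gives (Ax)^T y = x^T (A^*) y, i.e. x^T A^T y = x^T (A^*) y. Since this holds for all x, y, we must have A^* = A^T. Therefore
A^* =
[[-2, -1, -1],
 [-1, -3, 1]].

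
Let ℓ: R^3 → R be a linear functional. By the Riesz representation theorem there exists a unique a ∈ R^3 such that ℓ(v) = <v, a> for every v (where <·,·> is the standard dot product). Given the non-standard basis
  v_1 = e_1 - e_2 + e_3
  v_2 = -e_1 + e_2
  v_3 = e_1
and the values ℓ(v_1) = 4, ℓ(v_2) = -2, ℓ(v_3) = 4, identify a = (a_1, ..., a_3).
a = (4, 2, 2)

Write a = (a_1, ..., a_3) in the standard basis. For each basis vector v_i, ℓ(v_i) = <v_i, a> is a linear equation in the a_j's. Collect the n equations into a matrix system V a = ℓ, where row i of V is v_i (expressed in the standard basis). Since V is invertible (lower-triangular with 1s on the diagonal, up to permutation), solve by back-substitution:
  V =
[[1, -1, 1],
 [-1, 1, 0],
 [1, 0, 0]]
  V a = (4, -2, 4)
Solving gives a = (4, 2, 2).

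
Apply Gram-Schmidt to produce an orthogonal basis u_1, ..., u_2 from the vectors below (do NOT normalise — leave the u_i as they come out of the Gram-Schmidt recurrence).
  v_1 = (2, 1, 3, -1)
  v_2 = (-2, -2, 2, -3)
Orthogonal basis:
  u_1 = (2, 1, 3, -1)
  u_2 = (-12/5, -11/5, 7/5, -14/5)

Apply the Gram-Schmidt recurrence
  u_1 = v_1
  u_i = v_i − Σ_{j<i} ((v_i · u_j) / (u_j · u_j)) · u_j.

Step by step this gives:
  u_1 = (2, 1, 3, -1)
  u_2 = (-12/5, -11/5, 7/5, -14/5)

Orthogonality check:
  u_2 · u_1 = 0 (should be 0)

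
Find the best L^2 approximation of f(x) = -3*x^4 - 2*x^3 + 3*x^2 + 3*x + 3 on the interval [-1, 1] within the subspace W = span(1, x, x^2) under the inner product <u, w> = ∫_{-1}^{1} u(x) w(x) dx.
g(x) = 3*x^2/7 + 9*x/5 + 114/35

The best approximation g ∈ W is the orthogonal projection of f onto W. Writing g = a_0 + a_1 x + a_2 x^2, the coefficients solve the normal equations G · a = b where
  G_{ij} = <φ_i, φ_j> and b_i = <f, φ_i>, with φ_0 = 1, φ_1 = x, φ_2 = x^2.
G =
  [2, 0, 2/3]
  [0, 2/3, 0]
  [2/3, 0, 2/5],
b = (34/5, 6/5, 82/35).
Solving gives a_0 = 114/35, a_1 = 9/5, a_2 = 3/7, so
  g(x) = 3*x^2/7 + 9*x/5 + 114/35.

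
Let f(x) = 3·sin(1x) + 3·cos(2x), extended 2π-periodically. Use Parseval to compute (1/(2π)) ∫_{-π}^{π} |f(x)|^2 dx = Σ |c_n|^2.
Σ |c_n|^2 = 9

Expand |f|^2 and use orthogonality of {sin(nx), cos(mx)} on [-π, π]:
  ∫_{-π}^{π} sin(nx)^2 dx = π, ∫ cos(mx)^2 dx = π, and cross terms integrate to 0.
So ∫_{-π}^{π} f(x)^2 dx = 3^2 · π + 3^2 · π = (9 + 9)π.
Divide by 2π: (9 + 9)/2 = 9.
By Parseval, this equals Σ |c_n|^2.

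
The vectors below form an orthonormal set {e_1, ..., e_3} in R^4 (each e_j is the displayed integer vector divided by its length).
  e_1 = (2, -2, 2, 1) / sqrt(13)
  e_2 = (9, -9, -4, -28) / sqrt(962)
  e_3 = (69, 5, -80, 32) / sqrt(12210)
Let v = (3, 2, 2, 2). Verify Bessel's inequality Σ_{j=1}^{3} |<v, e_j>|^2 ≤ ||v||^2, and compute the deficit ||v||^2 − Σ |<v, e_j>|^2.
Σ |<v, e_j>|^2 = 139/15; ||v||^2 = 21; deficit = 176/15

Write each e_j = u_j / sqrt(<u_j, u_j>) where u_j is the displayed integer vector. Then <v, e_j> = <v, u_j> / sqrt(<u_j, u_j>), so |<v, e_j>|^2 = <v, u_j>^2 / <u_j, u_j>.
Coefficients: <v, e_1> = 8/sqrt(13), <v, e_2> = -55/sqrt(962), <v, e_3> = 121/sqrt(12210).
Square and sum: Σ |<v, e_j>|^2 = 139/15.
Compute ||v||^2 = v·v = 21.
Deficit = 21 − 139/15 = 176/15 ≥ 0, confirming Bessel's inequality. (The deficit equals ||v − Σ <v,e_j> e_j||^2, the squared distance from v to span{e_j}.)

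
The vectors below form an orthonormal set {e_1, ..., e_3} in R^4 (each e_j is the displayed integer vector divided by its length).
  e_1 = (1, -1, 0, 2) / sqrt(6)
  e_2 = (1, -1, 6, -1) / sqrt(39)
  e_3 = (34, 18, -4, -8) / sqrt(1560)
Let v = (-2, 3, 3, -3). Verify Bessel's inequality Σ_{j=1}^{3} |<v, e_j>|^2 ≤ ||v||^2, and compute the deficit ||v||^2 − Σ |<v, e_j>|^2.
Σ |<v, e_j>|^2 = 401/15; ||v||^2 = 31; deficit = 64/15

Write each e_j = u_j / sqrt(<u_j, u_j>) where u_j is the displayed integer vector. Then <v, e_j> = <v, u_j> / sqrt(<u_j, u_j>), so |<v, e_j>|^2 = <v, u_j>^2 / <u_j, u_j>.
Coefficients: <v, e_1> = -11/sqrt(6), <v, e_2> = 16/sqrt(39), <v, e_3> = -2/sqrt(1560).
Square and sum: Σ |<v, e_j>|^2 = 401/15.
Compute ||v||^2 = v·v = 31.
Deficit = 31 − 401/15 = 64/15 ≥ 0, confirming Bessel's inequality. (The deficit equals ||v − Σ <v,e_j> e_j||^2, the squared distance from v to span{e_j}.)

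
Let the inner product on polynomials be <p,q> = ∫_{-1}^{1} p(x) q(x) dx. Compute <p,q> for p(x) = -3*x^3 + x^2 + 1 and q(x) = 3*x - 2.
<p,q> = -134/15

Expand the product: p(x)·q(x) = -9*x^4 + 9*x^3 - 2*x^2 + 3*x - 2.
∫_{-1}^{1} of each monomial x^k gives [2/(k+1) if k even, 0 if k odd]. Integrating term-by-term (or equivalently evaluating the antiderivative F(x) = -9*x^5/5 + 9*x^4/4 - 2*x^3/3 + 3*x^2/2 - 2*x at the endpoints):
  F(1) − F(−1) = -43/60 − (493/60) = -134/15.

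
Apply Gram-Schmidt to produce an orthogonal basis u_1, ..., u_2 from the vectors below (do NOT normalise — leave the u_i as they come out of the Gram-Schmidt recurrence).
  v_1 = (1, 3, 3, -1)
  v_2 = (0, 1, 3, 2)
Orthogonal basis:
  u_1 = (1, 3, 3, -1)
  u_2 = (-1/2, -1/2, 3/2, 5/2)

Apply the Gram-Schmidt recurrence
  u_1 = v_1
  u_i = v_i − Σ_{j<i} ((v_i · u_j) / (u_j · u_j)) · u_j.

Step by step this gives:
  u_1 = (1, 3, 3, -1)
  u_2 = (-1/2, -1/2, 3/2, 5/2)

Orthogonality check:
  u_2 · u_1 = 0 (should be 0)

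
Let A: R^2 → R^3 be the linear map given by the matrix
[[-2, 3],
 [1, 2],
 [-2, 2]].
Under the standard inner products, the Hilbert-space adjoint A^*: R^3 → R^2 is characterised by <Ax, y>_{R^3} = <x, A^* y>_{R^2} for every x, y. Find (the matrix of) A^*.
A^* = A^T =
[[-2, 1, -2],
 [3, 2, 2]]

For real matrices with standard dot products, the defining identity <Ax, y> = <x, A^* y> gives (Ax)^T y = x^T (A^*) y, i.e. x^T A^T y = x^T (A^*) y. Since this holds for all x, y, we must have A^* = A^T. Therefore
A^* =
[[-2, 1, -2],
 [3, 2, 2]].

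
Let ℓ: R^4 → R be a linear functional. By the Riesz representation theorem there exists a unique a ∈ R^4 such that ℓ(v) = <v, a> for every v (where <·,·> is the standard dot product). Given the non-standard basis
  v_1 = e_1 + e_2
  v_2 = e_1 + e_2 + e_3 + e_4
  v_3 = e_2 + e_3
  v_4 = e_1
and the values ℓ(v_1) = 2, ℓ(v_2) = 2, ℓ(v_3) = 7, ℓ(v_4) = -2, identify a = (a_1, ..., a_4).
a = (-2, 4, 3, -3)

Write a = (a_1, ..., a_4) in the standard basis. For each basis vector v_i, ℓ(v_i) = <v_i, a> is a linear equation in the a_j's. Collect the n equations into a matrix system V a = ℓ, where row i of V is v_i (expressed in the standard basis). Since V is invertible (lower-triangular with 1s on the diagonal, up to permutation), solve by back-substitution:
  V =
[[1, 1, 0, 0],
 [1, 1, 1, 1],
 [0, 1, 1, 0],
 [1, 0, 0, 0]]
  V a = (2, 2, 7, -2)
Solving gives a = (-2, 4, 3, -3).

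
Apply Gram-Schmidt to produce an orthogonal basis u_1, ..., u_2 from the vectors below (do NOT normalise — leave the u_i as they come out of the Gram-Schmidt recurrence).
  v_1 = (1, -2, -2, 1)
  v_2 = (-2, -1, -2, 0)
Orthogonal basis:
  u_1 = (1, -2, -2, 1)
  u_2 = (-12/5, -1/5, -6/5, -2/5)

Apply the Gram-Schmidt recurrence
  u_1 = v_1
  u_i = v_i − Σ_{j<i} ((v_i · u_j) / (u_j · u_j)) · u_j.

Step by step this gives:
  u_1 = (1, -2, -2, 1)
  u_2 = (-12/5, -1/5, -6/5, -2/5)

Orthogonality check:
  u_2 · u_1 = 0 (should be 0)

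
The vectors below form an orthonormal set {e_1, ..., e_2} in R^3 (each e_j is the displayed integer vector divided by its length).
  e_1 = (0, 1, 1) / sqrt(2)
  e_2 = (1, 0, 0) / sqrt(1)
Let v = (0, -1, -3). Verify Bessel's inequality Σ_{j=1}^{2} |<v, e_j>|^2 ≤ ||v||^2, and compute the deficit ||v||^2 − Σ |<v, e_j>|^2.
Σ |<v, e_j>|^2 = 8; ||v||^2 = 10; deficit = 2

Write each e_j = u_j / sqrt(<u_j, u_j>) where u_j is the displayed integer vector. Then <v, e_j> = <v, u_j> / sqrt(<u_j, u_j>), so |<v, e_j>|^2 = <v, u_j>^2 / <u_j, u_j>.
Coefficients: <v, e_1> = -4/sqrt(2), <v, e_2> = 0/sqrt(1).
Square and sum: Σ |<v, e_j>|^2 = 8.
Compute ||v||^2 = v·v = 10.
Deficit = 10 − 8 = 2 ≥ 0, confirming Bessel's inequality. (The deficit equals ||v − Σ <v,e_j> e_j||^2, the squared distance from v to span{e_j}.)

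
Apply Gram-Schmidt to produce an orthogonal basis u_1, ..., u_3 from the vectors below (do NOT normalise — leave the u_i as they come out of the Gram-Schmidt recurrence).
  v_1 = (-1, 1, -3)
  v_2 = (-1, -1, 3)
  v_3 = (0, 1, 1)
Orthogonal basis:
  u_1 = (-1, 1, -3)
  u_2 = (-20/11, -2/11, 6/11)
  u_3 = (0, 6/5, 2/5)

Apply the Gram-Schmidt recurrence
  u_1 = v_1
  u_i = v_i − Σ_{j<i} ((v_i · u_j) / (u_j · u_j)) · u_j.

Step by step this gives:
  u_1 = (-1, 1, -3)
  u_2 = (-20/11, -2/11, 6/11)
  u_3 = (0, 6/5, 2/5)

Orthogonality check:
  u_2 · u_1 = 0 (should be 0)
  u_3 · u_1 = 0 (should be 0)
  u_3 · u_2 = 0 (should be 0)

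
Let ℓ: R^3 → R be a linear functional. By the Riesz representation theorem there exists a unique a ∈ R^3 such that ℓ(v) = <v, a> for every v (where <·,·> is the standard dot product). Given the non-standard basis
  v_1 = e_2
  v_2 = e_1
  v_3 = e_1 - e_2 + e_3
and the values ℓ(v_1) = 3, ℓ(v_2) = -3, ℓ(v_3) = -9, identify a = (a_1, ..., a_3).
a = (-3, 3, -3)

Write a = (a_1, ..., a_3) in the standard basis. For each basis vector v_i, ℓ(v_i) = <v_i, a> is a linear equation in the a_j's. Collect the n equations into a matrix system V a = ℓ, where row i of V is v_i (expressed in the standard basis). Since V is invertible (lower-triangular with 1s on the diagonal, up to permutation), solve by back-substitution:
  V =
[[0, 1, 0],
 [1, 0, 0],
 [1, -1, 1]]
  V a = (3, -3, -9)
Solving gives a = (-3, 3, -3).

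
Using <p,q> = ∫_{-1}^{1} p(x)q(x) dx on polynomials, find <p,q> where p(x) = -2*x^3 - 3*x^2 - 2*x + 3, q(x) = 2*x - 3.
<p,q> = -244/15

Expand the product: p(x)·q(x) = -4*x^4 + 5*x^2 + 12*x - 9.
∫_{-1}^{1} of each monomial x^k gives [2/(k+1) if k even, 0 if k odd]. Integrating term-by-term (or equivalently evaluating the antiderivative F(x) = -4*x^5/5 + 5*x^3/3 + 6*x^2 - 9*x at the endpoints):
  F(1) − F(−1) = -32/15 − (212/15) = -244/15.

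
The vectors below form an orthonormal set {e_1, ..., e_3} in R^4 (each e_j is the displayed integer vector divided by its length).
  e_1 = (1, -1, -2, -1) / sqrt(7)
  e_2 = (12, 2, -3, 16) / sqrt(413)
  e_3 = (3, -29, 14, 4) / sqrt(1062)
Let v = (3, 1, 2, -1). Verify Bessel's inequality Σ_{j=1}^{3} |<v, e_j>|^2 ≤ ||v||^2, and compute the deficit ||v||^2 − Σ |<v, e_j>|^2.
Σ |<v, e_j>|^2 = 7/9; ||v||^2 = 15; deficit = 128/9

Write each e_j = u_j / sqrt(<u_j, u_j>) where u_j is the displayed integer vector. Then <v, e_j> = <v, u_j> / sqrt(<u_j, u_j>), so |<v, e_j>|^2 = <v, u_j>^2 / <u_j, u_j>.
Coefficients: <v, e_1> = -1/sqrt(7), <v, e_2> = 16/sqrt(413), <v, e_3> = 4/sqrt(1062).
Square and sum: Σ |<v, e_j>|^2 = 7/9.
Compute ||v||^2 = v·v = 15.
Deficit = 15 − 7/9 = 128/9 ≥ 0, confirming Bessel's inequality. (The deficit equals ||v − Σ <v,e_j> e_j||^2, the squared distance from v to span{e_j}.)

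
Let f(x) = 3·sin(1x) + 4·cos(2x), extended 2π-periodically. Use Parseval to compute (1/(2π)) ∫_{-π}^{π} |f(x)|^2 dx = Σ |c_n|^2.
Σ |c_n|^2 = 25/2

Expand |f|^2 and use orthogonality of {sin(nx), cos(mx)} on [-π, π]:
  ∫_{-π}^{π} sin(nx)^2 dx = π, ∫ cos(mx)^2 dx = π, and cross terms integrate to 0.
So ∫_{-π}^{π} f(x)^2 dx = 3^2 · π + 4^2 · π = (9 + 16)π.
Divide by 2π: (9 + 16)/2 = 25/2.
By Parseval, this equals Σ |c_n|^2.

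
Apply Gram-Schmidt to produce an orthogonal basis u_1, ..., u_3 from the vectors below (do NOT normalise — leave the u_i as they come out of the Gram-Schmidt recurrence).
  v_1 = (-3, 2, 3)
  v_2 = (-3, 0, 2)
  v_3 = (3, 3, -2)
Orthogonal basis:
  u_1 = (-3, 2, 3)
  u_2 = (-21/22, -15/11, -1/22)
  u_3 = (-36/61, 27/61, -54/61)

Apply the Gram-Schmidt recurrence
  u_1 = v_1
  u_i = v_i − Σ_{j<i} ((v_i · u_j) / (u_j · u_j)) · u_j.

Step by step this gives:
  u_1 = (-3, 2, 3)
  u_2 = (-21/22, -15/11, -1/22)
  u_3 = (-36/61, 27/61, -54/61)

Orthogonality check:
  u_2 · u_1 = 0 (should be 0)
  u_3 · u_1 = 0 (should be 0)
  u_3 · u_2 = 0 (should be 0)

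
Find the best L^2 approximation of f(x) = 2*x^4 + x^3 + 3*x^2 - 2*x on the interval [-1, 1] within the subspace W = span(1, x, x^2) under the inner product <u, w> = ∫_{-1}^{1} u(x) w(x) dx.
g(x) = 33*x^2/7 - 7*x/5 - 6/35

The best approximation g ∈ W is the orthogonal projection of f onto W. Writing g = a_0 + a_1 x + a_2 x^2, the coefficients solve the normal equations G · a = b where
  G_{ij} = <φ_i, φ_j> and b_i = <f, φ_i>, with φ_0 = 1, φ_1 = x, φ_2 = x^2.
G =
  [2, 0, 2/3]
  [0, 2/3, 0]
  [2/3, 0, 2/5],
b = (14/5, -14/15, 62/35).
Solving gives a_0 = -6/35, a_1 = -7/5, a_2 = 33/7, so
  g(x) = 33*x^2/7 - 7*x/5 - 6/35.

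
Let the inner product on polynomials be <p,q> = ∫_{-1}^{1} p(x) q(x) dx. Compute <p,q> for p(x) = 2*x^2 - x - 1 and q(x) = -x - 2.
<p,q> = 2

Expand the product: p(x)·q(x) = -2*x^3 - 3*x^2 + 3*x + 2.
∫_{-1}^{1} of each monomial x^k gives [2/(k+1) if k even, 0 if k odd]. Integrating term-by-term (or equivalently evaluating the antiderivative F(x) = -x^4/2 - x^3 + 3*x^2/2 + 2*x at the endpoints):
  F(1) − F(−1) = 2 − (0) = 2.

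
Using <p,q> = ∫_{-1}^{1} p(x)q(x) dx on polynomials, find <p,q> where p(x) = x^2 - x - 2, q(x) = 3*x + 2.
<p,q> = -26/3

Expand the product: p(x)·q(x) = 3*x^3 - x^2 - 8*x - 4.
∫_{-1}^{1} of each monomial x^k gives [2/(k+1) if k even, 0 if k odd]. Integrating term-by-term (or equivalently evaluating the antiderivative F(x) = 3*x^4/4 - x^3/3 - 4*x^2 - 4*x at the endpoints):
  F(1) − F(−1) = -91/12 − (13/12) = -26/3.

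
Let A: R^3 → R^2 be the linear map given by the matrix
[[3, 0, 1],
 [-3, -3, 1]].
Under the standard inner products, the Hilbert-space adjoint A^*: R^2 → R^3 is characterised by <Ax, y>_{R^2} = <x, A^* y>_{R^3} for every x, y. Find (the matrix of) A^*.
A^* = A^T =
[[3, -3],
 [0, -3],
 [1, 1]]

For real matrices with standard dot products, the defining identity <Ax, y> = <x, A^* y> gives (Ax)^T y = x^T (A^*) y, i.e. x^T A^T y = x^T (A^*) y. Since this holds for all x, y, we must have A^* = A^T. Therefore
A^* =
[[3, -3],
 [0, -3],
 [1, 1]].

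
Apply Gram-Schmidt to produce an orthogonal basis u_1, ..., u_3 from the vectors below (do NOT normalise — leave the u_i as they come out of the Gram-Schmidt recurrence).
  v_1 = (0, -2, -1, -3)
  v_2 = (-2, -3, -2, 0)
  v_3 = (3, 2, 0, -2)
Orthogonal basis:
  u_1 = (0, -2, -1, -3)
  u_2 = (-2, -13/7, -10/7, 12/7)
  u_3 = (77/87, 28/87, -119/87, 7/29)

Apply the Gram-Schmidt recurrence
  u_1 = v_1
  u_i = v_i − Σ_{j<i} ((v_i · u_j) / (u_j · u_j)) · u_j.

Step by step this gives:
  u_1 = (0, -2, -1, -3)
  u_2 = (-2, -13/7, -10/7, 12/7)
  u_3 = (77/87, 28/87, -119/87, 7/29)

Orthogonality check:
  u_2 · u_1 = 0 (should be 0)
  u_3 · u_1 = 0 (should be 0)
  u_3 · u_2 = 0 (should be 0)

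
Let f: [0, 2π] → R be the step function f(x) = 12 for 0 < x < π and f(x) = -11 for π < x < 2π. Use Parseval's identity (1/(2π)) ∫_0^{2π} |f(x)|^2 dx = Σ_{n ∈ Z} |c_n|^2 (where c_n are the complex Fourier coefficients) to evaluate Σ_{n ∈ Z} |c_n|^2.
Σ |c_n|^2 = 265/2

Parseval equates the L^2 energy of f (normalised by 1/(2π)) with the ℓ^2 sum of its Fourier coefficients: (1/(2π)) ∫_0^{2π} |f|^2 = Σ |c_n|^2.
Compute the left side: (1/(2π)) [∫_0^π 12^2 dx + ∫_π^{2π} (-11)^2 dx] = (1/(2π)) · (144π + 121π) = (144 + 121)/2 = 265/2.
So Σ_{n ∈ Z} |c_n|^2 = 265/2.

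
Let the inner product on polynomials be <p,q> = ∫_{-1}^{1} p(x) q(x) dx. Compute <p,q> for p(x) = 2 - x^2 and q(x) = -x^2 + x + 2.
<p,q> = 86/15

Expand the product: p(x)·q(x) = x^4 - x^3 - 4*x^2 + 2*x + 4.
∫_{-1}^{1} of each monomial x^k gives [2/(k+1) if k even, 0 if k odd]. Integrating term-by-term (or equivalently evaluating the antiderivative F(x) = x^5/5 - x^4/4 - 4*x^3/3 + x^2 + 4*x at the endpoints):
  F(1) − F(−1) = 217/60 − (-127/60) = 86/15.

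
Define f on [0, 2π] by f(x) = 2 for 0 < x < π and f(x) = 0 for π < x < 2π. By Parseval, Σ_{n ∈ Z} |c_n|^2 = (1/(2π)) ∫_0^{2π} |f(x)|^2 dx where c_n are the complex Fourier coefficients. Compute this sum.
Σ |c_n|^2 = 2

Parseval equates the L^2 energy of f (normalised by 1/(2π)) with the ℓ^2 sum of its Fourier coefficients: (1/(2π)) ∫_0^{2π} |f|^2 = Σ |c_n|^2.
Compute the left side: (1/(2π)) [∫_0^π 2^2 dx + ∫_π^{2π} 0^2 dx] = (1/(2π)) · (4π + 0π) = (4 + 0)/2 = 2.
So Σ_{n ∈ Z} |c_n|^2 = 2.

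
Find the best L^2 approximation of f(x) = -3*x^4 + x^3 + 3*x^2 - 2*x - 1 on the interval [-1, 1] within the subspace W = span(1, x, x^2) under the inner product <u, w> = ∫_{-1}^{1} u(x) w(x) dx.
g(x) = 3*x^2/7 - 7*x/5 - 26/35

The best approximation g ∈ W is the orthogonal projection of f onto W. Writing g = a_0 + a_1 x + a_2 x^2, the coefficients solve the normal equations G · a = b where
  G_{ij} = <φ_i, φ_j> and b_i = <f, φ_i>, with φ_0 = 1, φ_1 = x, φ_2 = x^2.
G =
  [2, 0, 2/3]
  [0, 2/3, 0]
  [2/3, 0, 2/5],
b = (-6/5, -14/15, -34/105).
Solving gives a_0 = -26/35, a_1 = -7/5, a_2 = 3/7, so
  g(x) = 3*x^2/7 - 7*x/5 - 26/35.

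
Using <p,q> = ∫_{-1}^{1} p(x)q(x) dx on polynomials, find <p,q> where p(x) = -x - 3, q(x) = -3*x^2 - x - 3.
<p,q> = 74/3

Expand the product: p(x)·q(x) = 3*x^3 + 10*x^2 + 6*x + 9.
∫_{-1}^{1} of each monomial x^k gives [2/(k+1) if k even, 0 if k odd]. Integrating term-by-term (or equivalently evaluating the antiderivative F(x) = 3*x^4/4 + 10*x^3/3 + 3*x^2 + 9*x at the endpoints):
  F(1) − F(−1) = 193/12 − (-103/12) = 74/3.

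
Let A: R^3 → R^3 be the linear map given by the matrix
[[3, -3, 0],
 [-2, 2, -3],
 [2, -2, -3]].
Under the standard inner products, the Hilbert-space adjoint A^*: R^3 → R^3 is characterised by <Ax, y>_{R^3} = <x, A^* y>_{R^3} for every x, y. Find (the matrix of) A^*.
A^* = A^T =
[[3, -2, 2],
 [-3, 2, -2],
 [0, -3, -3]]

For real matrices with standard dot products, the defining identity <Ax, y> = <x, A^* y> gives (Ax)^T y = x^T (A^*) y, i.e. x^T A^T y = x^T (A^*) y. Since this holds for all x, y, we must have A^* = A^T. Therefore
A^* =
[[3, -2, 2],
 [-3, 2, -2],
 [0, -3, -3]].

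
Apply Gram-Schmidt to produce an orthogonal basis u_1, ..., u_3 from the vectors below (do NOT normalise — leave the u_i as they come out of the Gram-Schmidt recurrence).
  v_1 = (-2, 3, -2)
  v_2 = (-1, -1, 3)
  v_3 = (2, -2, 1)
Orthogonal basis:
  u_1 = (-2, 3, -2)
  u_2 = (-31/17, 4/17, 37/17)
  u_3 = (7/46, 4/23, 5/46)

Apply the Gram-Schmidt recurrence
  u_1 = v_1
  u_i = v_i − Σ_{j<i} ((v_i · u_j) / (u_j · u_j)) · u_j.

Step by step this gives:
  u_1 = (-2, 3, -2)
  u_2 = (-31/17, 4/17, 37/17)
  u_3 = (7/46, 4/23, 5/46)

Orthogonality check:
  u_2 · u_1 = 0 (should be 0)
  u_3 · u_1 = 0 (should be 0)
  u_3 · u_2 = 0 (should be 0)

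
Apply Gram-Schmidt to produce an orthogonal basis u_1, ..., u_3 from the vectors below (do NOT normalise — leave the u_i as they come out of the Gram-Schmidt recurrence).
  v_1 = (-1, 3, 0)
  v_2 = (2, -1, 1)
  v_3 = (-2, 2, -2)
Orthogonal basis:
  u_1 = (-1, 3, 0)
  u_2 = (3/2, 1/2, 1)
  u_3 = (18/35, 6/35, -6/7)

Apply the Gram-Schmidt recurrence
  u_1 = v_1
  u_i = v_i − Σ_{j<i} ((v_i · u_j) / (u_j · u_j)) · u_j.

Step by step this gives:
  u_1 = (-1, 3, 0)
  u_2 = (3/2, 1/2, 1)
  u_3 = (18/35, 6/35, -6/7)

Orthogonality check:
  u_2 · u_1 = 0 (should be 0)
  u_3 · u_1 = 0 (should be 0)
  u_3 · u_2 = 0 (should be 0)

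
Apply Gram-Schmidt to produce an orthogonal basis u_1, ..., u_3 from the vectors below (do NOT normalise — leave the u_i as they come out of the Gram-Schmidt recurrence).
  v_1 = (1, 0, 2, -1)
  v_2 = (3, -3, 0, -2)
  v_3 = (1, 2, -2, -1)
Orthogonal basis:
  u_1 = (1, 0, 2, -1)
  u_2 = (13/6, -3, -5/3, -7/6)
  u_3 = (134/107, 226/107, -136/107, -138/107)

Apply the Gram-Schmidt recurrence
  u_1 = v_1
  u_i = v_i − Σ_{j<i} ((v_i · u_j) / (u_j · u_j)) · u_j.

Step by step this gives:
  u_1 = (1, 0, 2, -1)
  u_2 = (13/6, -3, -5/3, -7/6)
  u_3 = (134/107, 226/107, -136/107, -138/107)

Orthogonality check:
  u_2 · u_1 = 0 (should be 0)
  u_3 · u_1 = 0 (should be 0)
  u_3 · u_2 = 0 (should be 0)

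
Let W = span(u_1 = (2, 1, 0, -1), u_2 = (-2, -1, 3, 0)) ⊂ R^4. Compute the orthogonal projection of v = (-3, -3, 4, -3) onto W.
proj_W(v) = (-150/59, -75/59, 288/59, -21/59)

Set up U = [u_1 | ... | u_2] ∈ R^(4×2). The projector onto W = col(U) is P = U (U^T U)^(-1) U^T.
Compute U^T U =
  [6, -5]
  [-5, 14],
and U^T v = (-6, 21).
Solve U^T U · c = U^T v for the coefficients: c = (21/59, 96/59). The projection is proj_W(v) = U c.
Check: (v - proj_W(v)) · u_1 = 0  (should be 0).
Check: (v - proj_W(v)) · u_2 = 0  (should be 0).
Result: proj_W(v) = (-150/59, -75/59, 288/59, -21/59).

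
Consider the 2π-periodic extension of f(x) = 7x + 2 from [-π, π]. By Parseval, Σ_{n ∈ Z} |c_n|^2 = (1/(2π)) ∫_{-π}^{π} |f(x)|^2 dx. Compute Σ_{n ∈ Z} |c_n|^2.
Σ |c_n|^2 = 49π^2/3 + 4

Expand and integrate term by term over [-π, π]:
  ∫ (7x)^2 dx = 49·(2π^3/3); ∫ 2·7·(2)·x dx = 0 (odd integrand); ∫ 2^2 dx = 4·2π.
So (1/(2π)) ∫_{-π}^{π} (7x + 2)^2 dx = 49π^2/3 + 4 = 49π^2/3 + 4.
Parseval ⇒ Σ |c_n|^2 = 49π^2/3 + 4.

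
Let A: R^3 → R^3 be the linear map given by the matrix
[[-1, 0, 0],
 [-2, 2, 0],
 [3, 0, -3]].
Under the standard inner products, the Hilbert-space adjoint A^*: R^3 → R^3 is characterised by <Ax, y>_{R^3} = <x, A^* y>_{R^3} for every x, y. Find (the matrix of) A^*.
A^* = A^T =
[[-1, -2, 3],
 [0, 2, 0],
 [0, 0, -3]]

For real matrices with standard dot products, the defining identity <Ax, y> = <x, A^* y> gives (Ax)^T y = x^T (A^*) y, i.e. x^T A^T y = x^T (A^*) y. Since this holds for all x, y, we must have A^* = A^T. Therefore
A^* =
[[-1, -2, 3],
 [0, 2, 0],
 [0, 0, -3]].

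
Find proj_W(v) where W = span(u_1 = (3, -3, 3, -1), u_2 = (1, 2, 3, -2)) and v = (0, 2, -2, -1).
proj_W(v) = (-23/20, 7/4, -3/4, 1/20)

Set up U = [u_1 | ... | u_2] ∈ R^(4×2). The projector onto W = col(U) is P = U (U^T U)^(-1) U^T.
Compute U^T U =
  [28, 8]
  [8, 18],
and U^T v = (-11, 0).
Solve U^T U · c = U^T v for the coefficients: c = (-9/20, 1/5). The projection is proj_W(v) = U c.
Check: (v - proj_W(v)) · u_1 = 0  (should be 0).
Check: (v - proj_W(v)) · u_2 = 0  (should be 0).
Result: proj_W(v) = (-23/20, 7/4, -3/4, 1/20).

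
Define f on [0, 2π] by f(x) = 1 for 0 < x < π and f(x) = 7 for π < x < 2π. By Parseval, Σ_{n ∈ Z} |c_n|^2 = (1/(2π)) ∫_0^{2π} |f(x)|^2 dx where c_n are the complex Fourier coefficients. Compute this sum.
Σ |c_n|^2 = 25

Parseval equates the L^2 energy of f (normalised by 1/(2π)) with the ℓ^2 sum of its Fourier coefficients: (1/(2π)) ∫_0^{2π} |f|^2 = Σ |c_n|^2.
Compute the left side: (1/(2π)) [∫_0^π 1^2 dx + ∫_π^{2π} 7^2 dx] = (1/(2π)) · (1π + 49π) = (1 + 49)/2 = 25.
So Σ_{n ∈ Z} |c_n|^2 = 25.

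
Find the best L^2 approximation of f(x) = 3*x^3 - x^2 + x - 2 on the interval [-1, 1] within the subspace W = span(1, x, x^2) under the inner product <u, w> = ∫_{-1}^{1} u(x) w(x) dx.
g(x) = -x^2 + 14*x/5 - 2

The best approximation g ∈ W is the orthogonal projection of f onto W. Writing g = a_0 + a_1 x + a_2 x^2, the coefficients solve the normal equations G · a = b where
  G_{ij} = <φ_i, φ_j> and b_i = <f, φ_i>, with φ_0 = 1, φ_1 = x, φ_2 = x^2.
G =
  [2, 0, 2/3]
  [0, 2/3, 0]
  [2/3, 0, 2/5],
b = (-14/3, 28/15, -26/15).
Solving gives a_0 = -2, a_1 = 14/5, a_2 = -1, so
  g(x) = -x^2 + 14*x/5 - 2.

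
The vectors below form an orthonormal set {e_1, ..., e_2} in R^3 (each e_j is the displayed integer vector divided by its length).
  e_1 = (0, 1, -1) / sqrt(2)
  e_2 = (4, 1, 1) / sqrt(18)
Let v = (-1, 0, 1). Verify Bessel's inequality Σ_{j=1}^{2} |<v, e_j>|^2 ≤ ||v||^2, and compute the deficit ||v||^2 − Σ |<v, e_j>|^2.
Σ |<v, e_j>|^2 = 1; ||v||^2 = 2; deficit = 1

Write each e_j = u_j / sqrt(<u_j, u_j>) where u_j is the displayed integer vector. Then <v, e_j> = <v, u_j> / sqrt(<u_j, u_j>), so |<v, e_j>|^2 = <v, u_j>^2 / <u_j, u_j>.
Coefficients: <v, e_1> = -1/sqrt(2), <v, e_2> = -3/sqrt(18).
Square and sum: Σ |<v, e_j>|^2 = 1.
Compute ||v||^2 = v·v = 2.
Deficit = 2 − 1 = 1 ≥ 0, confirming Bessel's inequality. (The deficit equals ||v − Σ <v,e_j> e_j||^2, the squared distance from v to span{e_j}.)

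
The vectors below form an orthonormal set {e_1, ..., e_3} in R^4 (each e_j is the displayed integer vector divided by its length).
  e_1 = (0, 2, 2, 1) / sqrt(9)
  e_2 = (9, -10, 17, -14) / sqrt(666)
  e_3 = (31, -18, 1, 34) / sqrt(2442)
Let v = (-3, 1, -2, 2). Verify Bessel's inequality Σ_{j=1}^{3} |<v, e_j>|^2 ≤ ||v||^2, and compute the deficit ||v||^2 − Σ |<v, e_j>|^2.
Σ |<v, e_j>|^2 = 171/11; ||v||^2 = 18; deficit = 27/11

Write each e_j = u_j / sqrt(<u_j, u_j>) where u_j is the displayed integer vector. Then <v, e_j> = <v, u_j> / sqrt(<u_j, u_j>), so |<v, e_j>|^2 = <v, u_j>^2 / <u_j, u_j>.
Coefficients: <v, e_1> = 0/sqrt(9), <v, e_2> = -99/sqrt(666), <v, e_3> = -45/sqrt(2442).
Square and sum: Σ |<v, e_j>|^2 = 171/11.
Compute ||v||^2 = v·v = 18.
Deficit = 18 − 171/11 = 27/11 ≥ 0, confirming Bessel's inequality. (The deficit equals ||v − Σ <v,e_j> e_j||^2, the squared distance from v to span{e_j}.)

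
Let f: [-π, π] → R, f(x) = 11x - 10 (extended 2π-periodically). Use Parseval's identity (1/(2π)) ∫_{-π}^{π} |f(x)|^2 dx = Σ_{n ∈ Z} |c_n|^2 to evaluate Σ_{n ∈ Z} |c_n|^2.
Σ |c_n|^2 = 121π^2/3 + 100

Expand and integrate term by term over [-π, π]:
  ∫ (11x)^2 dx = 121·(2π^3/3); ∫ 2·11·(-10)·x dx = 0 (odd integrand); ∫ (-10)^2 dx = 100·2π.
So (1/(2π)) ∫_{-π}^{π} (11x - 10)^2 dx = 121π^2/3 + 100 = 121π^2/3 + 100.
Parseval ⇒ Σ |c_n|^2 = 121π^2/3 + 100.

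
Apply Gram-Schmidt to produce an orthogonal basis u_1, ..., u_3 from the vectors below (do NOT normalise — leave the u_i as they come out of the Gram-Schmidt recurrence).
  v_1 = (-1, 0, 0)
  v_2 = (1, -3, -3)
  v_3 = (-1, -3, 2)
Orthogonal basis:
  u_1 = (-1, 0, 0)
  u_2 = (0, -3, -3)
  u_3 = (0, -5/2, 5/2)

Apply the Gram-Schmidt recurrence
  u_1 = v_1
  u_i = v_i − Σ_{j<i} ((v_i · u_j) / (u_j · u_j)) · u_j.

Step by step this gives:
  u_1 = (-1, 0, 0)
  u_2 = (0, -3, -3)
  u_3 = (0, -5/2, 5/2)

Orthogonality check:
  u_2 · u_1 = 0 (should be 0)
  u_3 · u_1 = 0 (should be 0)
  u_3 · u_2 = 0 (should be 0)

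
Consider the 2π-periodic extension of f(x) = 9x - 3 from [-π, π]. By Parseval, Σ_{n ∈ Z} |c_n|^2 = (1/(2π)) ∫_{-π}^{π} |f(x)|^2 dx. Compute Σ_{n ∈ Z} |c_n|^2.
Σ |c_n|^2 = 27π^2 + 9

Expand and integrate term by term over [-π, π]:
  ∫ (9x)^2 dx = 81·(2π^3/3); ∫ 2·9·(-3)·x dx = 0 (odd integrand); ∫ (-3)^2 dx = 9·2π.
So (1/(2π)) ∫_{-π}^{π} (9x - 3)^2 dx = 81π^2/3 + 9 = 27π^2 + 9.
Parseval ⇒ Σ |c_n|^2 = 27π^2 + 9.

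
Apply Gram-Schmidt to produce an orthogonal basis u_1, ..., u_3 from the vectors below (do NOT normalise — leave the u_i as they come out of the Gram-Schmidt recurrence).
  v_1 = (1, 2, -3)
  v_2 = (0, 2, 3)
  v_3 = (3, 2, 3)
Orthogonal basis:
  u_1 = (1, 2, -3)
  u_2 = (5/14, 19/7, 27/14)
  u_3 = (432/157, -108/157, 72/157)

Apply the Gram-Schmidt recurrence
  u_1 = v_1
  u_i = v_i − Σ_{j<i} ((v_i · u_j) / (u_j · u_j)) · u_j.

Step by step this gives:
  u_1 = (1, 2, -3)
  u_2 = (5/14, 19/7, 27/14)
  u_3 = (432/157, -108/157, 72/157)

Orthogonality check:
  u_2 · u_1 = 0 (should be 0)
  u_3 · u_1 = 0 (should be 0)
  u_3 · u_2 = 0 (should be 0)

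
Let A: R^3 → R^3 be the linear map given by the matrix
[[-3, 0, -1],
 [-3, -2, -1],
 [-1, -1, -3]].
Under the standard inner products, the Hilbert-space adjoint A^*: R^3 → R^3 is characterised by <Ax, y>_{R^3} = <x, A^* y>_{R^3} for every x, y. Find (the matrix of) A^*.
A^* = A^T =
[[-3, -3, -1],
 [0, -2, -1],
 [-1, -1, -3]]

For real matrices with standard dot products, the defining identity <Ax, y> = <x, A^* y> gives (Ax)^T y = x^T (A^*) y, i.e. x^T A^T y = x^T (A^*) y. Since this holds for all x, y, we must have A^* = A^T. Therefore
A^* =
[[-3, -3, -1],
 [0, -2, -1],
 [-1, -1, -3]].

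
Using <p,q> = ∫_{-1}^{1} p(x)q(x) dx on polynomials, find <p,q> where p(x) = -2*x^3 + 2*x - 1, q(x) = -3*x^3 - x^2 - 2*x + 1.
<p,q> = -108/35

Expand the product: p(x)·q(x) = 6*x^6 + 2*x^5 - 2*x^4 - x^3 - 3*x^2 + 4*x - 1.
∫_{-1}^{1} of each monomial x^k gives [2/(k+1) if k even, 0 if k odd]. Integrating term-by-term (or equivalently evaluating the antiderivative F(x) = 6*x^7/7 + x^6/3 - 2*x^5/5 - x^4/4 - x^3 + 2*x^2 - x at the endpoints):
  F(1) − F(−1) = 227/420 − (1523/420) = -108/35.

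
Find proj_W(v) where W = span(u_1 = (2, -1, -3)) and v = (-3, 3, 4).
proj_W(v) = (-3, 3/2, 9/2)

Set up U = [u_1 | ... | u_1] ∈ R^(3×1). The projector onto W = col(U) is P = U (U^T U)^(-1) U^T.
Compute U^T U =
  [14],
and U^T v = (-21).
Solve U^T U · c = U^T v for the coefficients: c = (-3/2). The projection is proj_W(v) = U c.
Check: (v - proj_W(v)) · u_1 = 0  (should be 0).
Result: proj_W(v) = (-3, 3/2, 9/2).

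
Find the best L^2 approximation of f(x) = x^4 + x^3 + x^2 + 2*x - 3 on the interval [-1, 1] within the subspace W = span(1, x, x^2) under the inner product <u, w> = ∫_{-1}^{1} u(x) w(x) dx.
g(x) = 13*x^2/7 + 13*x/5 - 108/35

The best approximation g ∈ W is the orthogonal projection of f onto W. Writing g = a_0 + a_1 x + a_2 x^2, the coefficients solve the normal equations G · a = b where
  G_{ij} = <φ_i, φ_j> and b_i = <f, φ_i>, with φ_0 = 1, φ_1 = x, φ_2 = x^2.
G =
  [2, 0, 2/3]
  [0, 2/3, 0]
  [2/3, 0, 2/5],
b = (-74/15, 26/15, -46/35).
Solving gives a_0 = -108/35, a_1 = 13/5, a_2 = 13/7, so
  g(x) = 13*x^2/7 + 13*x/5 - 108/35.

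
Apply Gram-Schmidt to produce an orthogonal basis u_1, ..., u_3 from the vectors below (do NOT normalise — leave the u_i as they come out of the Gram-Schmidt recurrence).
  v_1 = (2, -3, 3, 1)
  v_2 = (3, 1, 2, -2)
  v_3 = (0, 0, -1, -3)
Orthogonal basis:
  u_1 = (2, -3, 3, 1)
  u_2 = (55/23, 44/23, 25/23, -53/23)
  u_3 = (-26/73, -542/365, -45/73, -691/365)

Apply the Gram-Schmidt recurrence
  u_1 = v_1
  u_i = v_i − Σ_{j<i} ((v_i · u_j) / (u_j · u_j)) · u_j.

Step by step this gives:
  u_1 = (2, -3, 3, 1)
  u_2 = (55/23, 44/23, 25/23, -53/23)
  u_3 = (-26/73, -542/365, -45/73, -691/365)

Orthogonality check:
  u_2 · u_1 = 0 (should be 0)
  u_3 · u_1 = 0 (should be 0)
  u_3 · u_2 = 0 (should be 0)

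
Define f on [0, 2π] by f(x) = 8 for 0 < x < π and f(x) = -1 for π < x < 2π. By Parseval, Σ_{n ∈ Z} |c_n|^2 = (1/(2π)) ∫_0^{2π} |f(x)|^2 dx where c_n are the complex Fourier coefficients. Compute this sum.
Σ |c_n|^2 = 65/2

Parseval equates the L^2 energy of f (normalised by 1/(2π)) with the ℓ^2 sum of its Fourier coefficients: (1/(2π)) ∫_0^{2π} |f|^2 = Σ |c_n|^2.
Compute the left side: (1/(2π)) [∫_0^π 8^2 dx + ∫_π^{2π} (-1)^2 dx] = (1/(2π)) · (64π + 1π) = (64 + 1)/2 = 65/2.
So Σ_{n ∈ Z} |c_n|^2 = 65/2.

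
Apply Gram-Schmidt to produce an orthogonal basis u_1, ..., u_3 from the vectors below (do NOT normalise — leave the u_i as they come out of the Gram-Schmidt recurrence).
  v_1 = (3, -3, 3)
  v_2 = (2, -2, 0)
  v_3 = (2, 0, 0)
Orthogonal basis:
  u_1 = (3, -3, 3)
  u_2 = (2/3, -2/3, -4/3)
  u_3 = (1, 1, 0)

Apply the Gram-Schmidt recurrence
  u_1 = v_1
  u_i = v_i − Σ_{j<i} ((v_i · u_j) / (u_j · u_j)) · u_j.

Step by step this gives:
  u_1 = (3, -3, 3)
  u_2 = (2/3, -2/3, -4/3)
  u_3 = (1, 1, 0)

Orthogonality check:
  u_2 · u_1 = 0 (should be 0)
  u_3 · u_1 = 0 (should be 0)
  u_3 · u_2 = 0 (should be 0)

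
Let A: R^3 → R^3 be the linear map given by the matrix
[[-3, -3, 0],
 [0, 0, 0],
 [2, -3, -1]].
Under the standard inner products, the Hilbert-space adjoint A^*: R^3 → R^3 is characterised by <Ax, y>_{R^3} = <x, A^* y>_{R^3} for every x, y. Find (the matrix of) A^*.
A^* = A^T =
[[-3, 0, 2],
 [-3, 0, -3],
 [0, 0, -1]]

For real matrices with standard dot products, the defining identity <Ax, y> = <x, A^* y> gives (Ax)^T y = x^T (A^*) y, i.e. x^T A^T y = x^T (A^*) y. Since this holds for all x, y, we must have A^* = A^T. Therefore
A^* =
[[-3, 0, 2],
 [-3, 0, -3],
 [0, 0, -1]].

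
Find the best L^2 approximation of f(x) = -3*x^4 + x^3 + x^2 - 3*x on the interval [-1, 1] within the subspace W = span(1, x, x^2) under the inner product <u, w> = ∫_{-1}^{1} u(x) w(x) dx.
g(x) = -11*x^2/7 - 12*x/5 + 9/35

The best approximation g ∈ W is the orthogonal projection of f onto W. Writing g = a_0 + a_1 x + a_2 x^2, the coefficients solve the normal equations G · a = b where
  G_{ij} = <φ_i, φ_j> and b_i = <f, φ_i>, with φ_0 = 1, φ_1 = x, φ_2 = x^2.
G =
  [2, 0, 2/3]
  [0, 2/3, 0]
  [2/3, 0, 2/5],
b = (-8/15, -8/5, -16/35).
Solving gives a_0 = 9/35, a_1 = -12/5, a_2 = -11/7, so
  g(x) = -11*x^2/7 - 12*x/5 + 9/35.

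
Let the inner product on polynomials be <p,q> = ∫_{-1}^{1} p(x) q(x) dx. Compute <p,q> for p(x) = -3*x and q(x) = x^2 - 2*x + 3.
<p,q> = 4

Expand the product: p(x)·q(x) = -3*x^3 + 6*x^2 - 9*x.
∫_{-1}^{1} of each monomial x^k gives [2/(k+1) if k even, 0 if k odd]. Integrating term-by-term (or equivalently evaluating the antiderivative F(x) = -3*x^4/4 + 2*x^3 - 9*x^2/2 at the endpoints):
  F(1) − F(−1) = -13/4 − (-29/4) = 4.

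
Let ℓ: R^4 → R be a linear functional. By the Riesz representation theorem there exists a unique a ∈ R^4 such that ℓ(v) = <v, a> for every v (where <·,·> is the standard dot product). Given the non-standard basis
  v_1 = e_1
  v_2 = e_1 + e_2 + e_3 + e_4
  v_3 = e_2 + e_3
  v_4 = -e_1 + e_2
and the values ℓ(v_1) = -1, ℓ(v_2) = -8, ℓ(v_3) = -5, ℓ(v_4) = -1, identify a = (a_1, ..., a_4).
a = (-1, -2, -3, -2)

Write a = (a_1, ..., a_4) in the standard basis. For each basis vector v_i, ℓ(v_i) = <v_i, a> is a linear equation in the a_j's. Collect the n equations into a matrix system V a = ℓ, where row i of V is v_i (expressed in the standard basis). Since V is invertible (lower-triangular with 1s on the diagonal, up to permutation), solve by back-substitution:
  V =
[[1, 0, 0, 0],
 [1, 1, 1, 1],
 [0, 1, 1, 0],
 [-1, 1, 0, 0]]
  V a = (-1, -8, -5, -1)
Solving gives a = (-1, -2, -3, -2).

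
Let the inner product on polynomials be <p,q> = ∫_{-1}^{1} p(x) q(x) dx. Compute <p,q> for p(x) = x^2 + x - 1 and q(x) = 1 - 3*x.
<p,q> = -10/3

Expand the product: p(x)·q(x) = -3*x^3 - 2*x^2 + 4*x - 1.
∫_{-1}^{1} of each monomial x^k gives [2/(k+1) if k even, 0 if k odd]. Integrating term-by-term (or equivalently evaluating the antiderivative F(x) = -3*x^4/4 - 2*x^3/3 + 2*x^2 - x at the endpoints):
  F(1) − F(−1) = -5/12 − (35/12) = -10/3.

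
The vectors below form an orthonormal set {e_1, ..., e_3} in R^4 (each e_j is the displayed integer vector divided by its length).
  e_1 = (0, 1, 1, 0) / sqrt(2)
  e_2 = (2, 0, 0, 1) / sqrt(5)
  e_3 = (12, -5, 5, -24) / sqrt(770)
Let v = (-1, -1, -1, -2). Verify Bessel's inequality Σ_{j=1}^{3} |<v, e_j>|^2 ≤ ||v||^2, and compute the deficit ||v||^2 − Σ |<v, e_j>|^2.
Σ |<v, e_j>|^2 = 530/77; ||v||^2 = 7; deficit = 9/77

Write each e_j = u_j / sqrt(<u_j, u_j>) where u_j is the displayed integer vector. Then <v, e_j> = <v, u_j> / sqrt(<u_j, u_j>), so |<v, e_j>|^2 = <v, u_j>^2 / <u_j, u_j>.
Coefficients: <v, e_1> = -2/sqrt(2), <v, e_2> = -4/sqrt(5), <v, e_3> = 36/sqrt(770).
Square and sum: Σ |<v, e_j>|^2 = 530/77.
Compute ||v||^2 = v·v = 7.
Deficit = 7 − 530/77 = 9/77 ≥ 0, confirming Bessel's inequality. (The deficit equals ||v − Σ <v,e_j> e_j||^2, the squared distance from v to span{e_j}.)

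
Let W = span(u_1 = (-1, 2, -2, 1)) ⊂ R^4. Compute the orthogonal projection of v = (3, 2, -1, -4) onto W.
proj_W(v) = (1/10, -1/5, 1/5, -1/10)

Set up U = [u_1 | ... | u_1] ∈ R^(4×1). The projector onto W = col(U) is P = U (U^T U)^(-1) U^T.
Compute U^T U =
  [10],
and U^T v = (-1).
Solve U^T U · c = U^T v for the coefficients: c = (-1/10). The projection is proj_W(v) = U c.
Check: (v - proj_W(v)) · u_1 = 0  (should be 0).
Result: proj_W(v) = (1/10, -1/5, 1/5, -1/10).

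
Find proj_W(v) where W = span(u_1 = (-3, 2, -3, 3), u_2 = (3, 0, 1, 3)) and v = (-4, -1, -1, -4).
proj_W(v) = (-537/145, -28/145, -151/145, -621/145)

Set up U = [u_1 | ... | u_2] ∈ R^(4×2). The projector onto W = col(U) is P = U (U^T U)^(-1) U^T.
Compute U^T U =
  [31, -3]
  [-3, 19],
and U^T v = (1, -25).
Solve U^T U · c = U^T v for the coefficients: c = (-14/145, -193/145). The projection is proj_W(v) = U c.
Check: (v - proj_W(v)) · u_1 = 0  (should be 0).
Check: (v - proj_W(v)) · u_2 = 0  (should be 0).
Result: proj_W(v) = (-537/145, -28/145, -151/145, -621/145).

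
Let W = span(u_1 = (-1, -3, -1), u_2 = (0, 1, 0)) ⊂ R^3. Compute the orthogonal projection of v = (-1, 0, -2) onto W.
proj_W(v) = (-3/2, 0, -3/2)

Set up U = [u_1 | ... | u_2] ∈ R^(3×2). The projector onto W = col(U) is P = U (U^T U)^(-1) U^T.
Compute U^T U =
  [11, -3]
  [-3, 1],
and U^T v = (3, 0).
Solve U^T U · c = U^T v for the coefficients: c = (3/2, 9/2). The projection is proj_W(v) = U c.
Check: (v - proj_W(v)) · u_1 = 0  (should be 0).
Check: (v - proj_W(v)) · u_2 = 0  (should be 0).
Result: proj_W(v) = (-3/2, 0, -3/2).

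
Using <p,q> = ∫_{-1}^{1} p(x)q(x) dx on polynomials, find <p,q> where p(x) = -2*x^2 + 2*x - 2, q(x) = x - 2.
<p,q> = 12

Expand the product: p(x)·q(x) = -2*x^3 + 6*x^2 - 6*x + 4.
∫_{-1}^{1} of each monomial x^k gives [2/(k+1) if k even, 0 if k odd]. Integrating term-by-term (or equivalently evaluating the antiderivative F(x) = -x^4/2 + 2*x^3 - 3*x^2 + 4*x at the endpoints):
  F(1) − F(−1) = 5/2 − (-19/2) = 12.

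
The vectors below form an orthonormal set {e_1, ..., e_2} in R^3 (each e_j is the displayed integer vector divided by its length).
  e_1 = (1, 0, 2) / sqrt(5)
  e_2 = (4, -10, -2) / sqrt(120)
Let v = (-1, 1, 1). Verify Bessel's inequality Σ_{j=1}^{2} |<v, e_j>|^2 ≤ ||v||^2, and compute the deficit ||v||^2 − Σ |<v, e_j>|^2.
Σ |<v, e_j>|^2 = 7/3; ||v||^2 = 3; deficit = 2/3

Write each e_j = u_j / sqrt(<u_j, u_j>) where u_j is the displayed integer vector. Then <v, e_j> = <v, u_j> / sqrt(<u_j, u_j>), so |<v, e_j>|^2 = <v, u_j>^2 / <u_j, u_j>.
Coefficients: <v, e_1> = 1/sqrt(5), <v, e_2> = -16/sqrt(120).
Square and sum: Σ |<v, e_j>|^2 = 7/3.
Compute ||v||^2 = v·v = 3.
Deficit = 3 − 7/3 = 2/3 ≥ 0, confirming Bessel's inequality. (The deficit equals ||v − Σ <v,e_j> e_j||^2, the squared distance from v to span{e_j}.)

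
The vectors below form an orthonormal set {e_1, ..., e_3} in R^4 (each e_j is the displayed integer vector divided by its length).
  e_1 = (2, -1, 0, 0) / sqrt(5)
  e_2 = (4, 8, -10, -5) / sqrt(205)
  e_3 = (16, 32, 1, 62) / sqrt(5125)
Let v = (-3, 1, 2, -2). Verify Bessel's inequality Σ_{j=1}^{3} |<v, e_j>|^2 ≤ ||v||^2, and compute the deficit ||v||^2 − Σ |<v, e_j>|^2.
Σ |<v, e_j>|^2 = 1809/125; ||v||^2 = 18; deficit = 441/125

Write each e_j = u_j / sqrt(<u_j, u_j>) where u_j is the displayed integer vector. Then <v, e_j> = <v, u_j> / sqrt(<u_j, u_j>), so |<v, e_j>|^2 = <v, u_j>^2 / <u_j, u_j>.
Coefficients: <v, e_1> = -7/sqrt(5), <v, e_2> = -14/sqrt(205), <v, e_3> = -138/sqrt(5125).
Square and sum: Σ |<v, e_j>|^2 = 1809/125.
Compute ||v||^2 = v·v = 18.
Deficit = 18 − 1809/125 = 441/125 ≥ 0, confirming Bessel's inequality. (The deficit equals ||v − Σ <v,e_j> e_j||^2, the squared distance from v to span{e_j}.)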